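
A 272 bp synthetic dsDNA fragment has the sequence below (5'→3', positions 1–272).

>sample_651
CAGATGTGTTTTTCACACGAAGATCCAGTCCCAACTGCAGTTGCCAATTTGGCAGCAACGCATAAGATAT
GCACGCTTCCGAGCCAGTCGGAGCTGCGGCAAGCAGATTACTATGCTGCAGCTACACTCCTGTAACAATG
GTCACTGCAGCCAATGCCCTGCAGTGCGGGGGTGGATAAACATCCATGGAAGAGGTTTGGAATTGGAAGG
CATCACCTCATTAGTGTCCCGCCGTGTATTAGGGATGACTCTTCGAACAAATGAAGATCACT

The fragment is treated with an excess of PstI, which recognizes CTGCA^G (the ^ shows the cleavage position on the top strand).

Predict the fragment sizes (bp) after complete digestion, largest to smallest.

109, 81, 39, 29, 14 bp

PstI sites (CTGCAG) start at positions 35, 116, 145, 159.
PstI cuts after base 5 of each site (before the last base), so after positions 39, 120, 149, 163.
Linear molecule, 4 cuts → 5 fragments:
  1–39 → 39 bp
  40–120 → 81 bp
  121–149 → 29 bp
  150–163 → 14 bp
  164–272 → 109 bp
Sorted largest to smallest: 109, 81, 39, 29, 14 bp.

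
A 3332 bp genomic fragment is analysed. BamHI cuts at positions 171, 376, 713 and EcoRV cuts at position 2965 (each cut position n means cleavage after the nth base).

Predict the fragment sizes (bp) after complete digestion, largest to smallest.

Combined cut positions (sorted): 171, 376, 713, 2965.
Linear molecule, 4 cuts → 5 fragments:
  171 − 0 = 171 bp
  376 − 171 = 205 bp
  713 − 376 = 337 bp
  2965 − 713 = 2252 bp
  3332 − 2965 = 367 bp
Sorted largest to smallest: 2252, 367, 337, 205, 171 bp.

2252, 367, 337, 205, 171 bp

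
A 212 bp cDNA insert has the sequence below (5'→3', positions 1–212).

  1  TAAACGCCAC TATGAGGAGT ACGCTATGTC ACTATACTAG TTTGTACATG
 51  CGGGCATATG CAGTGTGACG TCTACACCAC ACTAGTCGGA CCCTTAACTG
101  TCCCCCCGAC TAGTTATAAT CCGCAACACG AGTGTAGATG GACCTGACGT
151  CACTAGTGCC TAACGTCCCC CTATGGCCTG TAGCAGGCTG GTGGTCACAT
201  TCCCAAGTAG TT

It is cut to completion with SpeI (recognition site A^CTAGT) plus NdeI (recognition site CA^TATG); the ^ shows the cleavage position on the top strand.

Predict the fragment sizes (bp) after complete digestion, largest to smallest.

60, 43, 36, 28, 25, 20 bp

SpeI sites (ACTAGT) start at positions 36, 81, 109, 152.
SpeI cuts after the first base of each site, so after positions 36, 81, 109, 152.
The NdeI site (CATATG) starts at position 55.
NdeI cuts after base 2 of each site, so after position 56.
Combined cut positions: 36, 56, 81, 109, 152.
Linear molecule, 5 cuts → 6 fragments:
  1–36 → 36 bp
  37–56 → 20 bp
  57–81 → 25 bp
  82–109 → 28 bp
  110–152 → 43 bp
  153–212 → 60 bp
Sorted largest to smallest: 60, 43, 36, 28, 25, 20 bp.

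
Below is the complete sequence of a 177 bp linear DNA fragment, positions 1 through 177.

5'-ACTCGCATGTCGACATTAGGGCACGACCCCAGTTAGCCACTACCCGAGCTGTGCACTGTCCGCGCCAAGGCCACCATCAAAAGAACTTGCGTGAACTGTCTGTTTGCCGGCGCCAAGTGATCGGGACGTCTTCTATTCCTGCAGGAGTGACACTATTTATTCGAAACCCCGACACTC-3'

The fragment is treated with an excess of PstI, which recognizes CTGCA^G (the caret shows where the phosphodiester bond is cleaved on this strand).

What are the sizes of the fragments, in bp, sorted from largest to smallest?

The PstI site (CTGCAG) starts at position 139.
PstI cuts after base 5 of each site (before the last base), so after position 143.
Linear molecule, 1 cut → 2 fragments:
  1–143 → 143 bp
  144–177 → 34 bp
Sorted largest to smallest: 143, 34 bp.

143, 34 bp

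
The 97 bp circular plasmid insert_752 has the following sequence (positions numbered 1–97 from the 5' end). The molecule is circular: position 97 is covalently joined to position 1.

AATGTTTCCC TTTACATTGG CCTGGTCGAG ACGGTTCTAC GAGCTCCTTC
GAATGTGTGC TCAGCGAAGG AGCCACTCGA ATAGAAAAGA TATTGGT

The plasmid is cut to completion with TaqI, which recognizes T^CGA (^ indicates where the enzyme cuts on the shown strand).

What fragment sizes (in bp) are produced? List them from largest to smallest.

TaqI sites (TCGA) start at positions 26, 49, 77.
TaqI cuts after the first base of each site, so after positions 26, 49, 77.
Circular molecule, 3 cuts → 3 fragments:
  27–49 → 23 bp
  50–77 → 28 bp
  78–97 then 1–26 → 20 + 26 = 46 bp
Sorted largest to smallest: 46, 28, 23 bp.

46, 28, 23 bp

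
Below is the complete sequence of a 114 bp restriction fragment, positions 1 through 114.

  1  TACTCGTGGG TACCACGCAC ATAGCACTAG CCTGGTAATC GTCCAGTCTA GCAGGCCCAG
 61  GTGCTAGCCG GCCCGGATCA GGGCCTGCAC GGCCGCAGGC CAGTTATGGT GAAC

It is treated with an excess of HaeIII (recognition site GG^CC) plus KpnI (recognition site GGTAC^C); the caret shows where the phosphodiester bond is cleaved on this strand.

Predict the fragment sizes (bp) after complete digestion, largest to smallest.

42, 16, 15, 13, 12, 9, 7 bp

HaeIII sites (GGCC) start at positions 54, 70, 82, 91, 98.
HaeIII cuts after base 2 of each site, so after positions 55, 71, 83, 92, 99.
The KpnI site (GGTACC) starts at position 9.
KpnI cuts after base 5 of each site (before the last base), so after position 13.
Combined cut positions: 13, 55, 71, 83, 92, 99.
Linear molecule, 6 cuts → 7 fragments:
  1–13 → 13 bp
  14–55 → 42 bp
  56–71 → 16 bp
  72–83 → 12 bp
  84–92 → 9 bp
  93–99 → 7 bp
  100–114 → 15 bp
Sorted largest to smallest: 42, 16, 15, 13, 12, 9, 7 bp.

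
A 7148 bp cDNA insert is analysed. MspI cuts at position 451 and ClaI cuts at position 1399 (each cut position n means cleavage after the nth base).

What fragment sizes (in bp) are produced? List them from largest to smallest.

Combined cut positions (sorted): 451, 1399.
Linear molecule, 2 cuts → 3 fragments:
  451 − 0 = 451 bp
  1399 − 451 = 948 bp
  7148 − 1399 = 5749 bp
Sorted largest to smallest: 5749, 948, 451 bp.

5749, 948, 451 bp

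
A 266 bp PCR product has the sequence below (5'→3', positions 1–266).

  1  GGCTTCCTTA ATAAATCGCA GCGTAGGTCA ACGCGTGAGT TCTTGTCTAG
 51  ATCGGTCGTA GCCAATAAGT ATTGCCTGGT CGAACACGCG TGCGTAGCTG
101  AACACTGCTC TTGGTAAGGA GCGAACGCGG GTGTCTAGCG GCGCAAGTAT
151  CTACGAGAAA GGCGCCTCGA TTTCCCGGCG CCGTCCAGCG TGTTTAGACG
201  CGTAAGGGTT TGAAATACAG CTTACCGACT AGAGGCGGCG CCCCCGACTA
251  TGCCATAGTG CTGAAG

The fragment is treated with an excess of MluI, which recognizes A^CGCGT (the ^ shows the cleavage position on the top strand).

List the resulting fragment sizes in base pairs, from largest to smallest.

112, 68, 55, 31 bp

MluI sites (ACGCGT) start at positions 31, 86, 198.
MluI cuts after the first base of each site, so after positions 31, 86, 198.
Linear molecule, 3 cuts → 4 fragments:
  1–31 → 31 bp
  32–86 → 55 bp
  87–198 → 112 bp
  199–266 → 68 bp
Sorted largest to smallest: 112, 68, 55, 31 bp.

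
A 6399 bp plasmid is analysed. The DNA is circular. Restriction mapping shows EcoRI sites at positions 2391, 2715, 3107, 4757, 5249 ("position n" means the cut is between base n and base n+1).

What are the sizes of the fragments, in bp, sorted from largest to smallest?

Circular molecule, 5 cuts → 5 fragments:
  2715 − 2391 = 324 bp
  3107 − 2715 = 392 bp
  4757 − 3107 = 1650 bp
  5249 − 4757 = 492 bp
  wrap: 6399 − 5249 + 2391 = 3541 bp
Sorted largest to smallest: 3541, 1650, 492, 392, 324 bp.

3541, 1650, 492, 392, 324 bp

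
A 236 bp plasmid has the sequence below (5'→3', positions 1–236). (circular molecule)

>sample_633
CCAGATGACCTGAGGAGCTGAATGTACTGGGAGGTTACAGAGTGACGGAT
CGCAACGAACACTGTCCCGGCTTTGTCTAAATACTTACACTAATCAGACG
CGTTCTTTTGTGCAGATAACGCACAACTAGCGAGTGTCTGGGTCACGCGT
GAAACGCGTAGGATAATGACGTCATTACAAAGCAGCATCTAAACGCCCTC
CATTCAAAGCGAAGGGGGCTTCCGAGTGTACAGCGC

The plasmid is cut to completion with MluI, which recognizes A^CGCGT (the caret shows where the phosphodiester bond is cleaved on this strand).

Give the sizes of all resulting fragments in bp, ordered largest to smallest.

180, 47, 9 bp

MluI sites (ACGCGT) start at positions 98, 145, 154.
MluI cuts after the first base of each site, so after positions 98, 145, 154.
Circular molecule, 3 cuts → 3 fragments:
  99–145 → 47 bp
  146–154 → 9 bp
  155–236 then 1–98 → 82 + 98 = 180 bp
Sorted largest to smallest: 180, 47, 9 bp.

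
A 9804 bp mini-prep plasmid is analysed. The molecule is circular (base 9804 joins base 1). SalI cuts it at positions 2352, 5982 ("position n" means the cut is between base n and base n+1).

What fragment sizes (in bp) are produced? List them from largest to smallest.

6174, 3630 bp

Circular molecule, 2 cuts → 2 fragments:
  5982 − 2352 = 3630 bp
  wrap: 9804 − 5982 + 2352 = 6174 bp
Sorted largest to smallest: 6174, 3630 bp.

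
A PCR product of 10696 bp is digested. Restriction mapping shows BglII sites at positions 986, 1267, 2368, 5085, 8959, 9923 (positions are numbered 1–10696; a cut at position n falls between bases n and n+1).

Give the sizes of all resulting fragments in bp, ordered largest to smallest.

Linear molecule, 6 cuts → 7 fragments:
  986 − 0 = 986 bp
  1267 − 986 = 281 bp
  2368 − 1267 = 1101 bp
  5085 − 2368 = 2717 bp
  8959 − 5085 = 3874 bp
  9923 − 8959 = 964 bp
  10696 − 9923 = 773 bp
Sorted largest to smallest: 3874, 2717, 1101, 986, 964, 773, 281 bp.

3874, 2717, 1101, 986, 964, 773, 281 bp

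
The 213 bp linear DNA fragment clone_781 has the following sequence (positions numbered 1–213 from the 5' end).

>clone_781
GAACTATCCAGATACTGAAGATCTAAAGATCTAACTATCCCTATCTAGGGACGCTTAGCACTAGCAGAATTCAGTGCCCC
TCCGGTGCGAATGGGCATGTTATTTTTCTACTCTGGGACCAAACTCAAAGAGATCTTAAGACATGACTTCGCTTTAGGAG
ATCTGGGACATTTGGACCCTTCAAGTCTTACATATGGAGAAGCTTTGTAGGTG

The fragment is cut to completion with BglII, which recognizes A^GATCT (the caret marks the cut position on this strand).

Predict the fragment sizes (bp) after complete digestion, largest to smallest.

BglII sites (AGATCT) start at positions 19, 27, 131, 159.
BglII cuts after the first base of each site, so after positions 19, 27, 131, 159.
Linear molecule, 4 cuts → 5 fragments:
  1–19 → 19 bp
  20–27 → 8 bp
  28–131 → 104 bp
  132–159 → 28 bp
  160–213 → 54 bp
Sorted largest to smallest: 104, 54, 28, 19, 8 bp.

104, 54, 28, 19, 8 bp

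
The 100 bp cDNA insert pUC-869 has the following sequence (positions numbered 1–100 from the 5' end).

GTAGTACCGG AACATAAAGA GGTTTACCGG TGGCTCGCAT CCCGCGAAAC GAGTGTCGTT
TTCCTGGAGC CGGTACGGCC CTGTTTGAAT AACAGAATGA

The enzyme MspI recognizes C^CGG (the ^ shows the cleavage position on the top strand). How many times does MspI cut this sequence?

CCGG occurs starting at positions 7, 27, 70.
MspI cuts at 3 sites.

3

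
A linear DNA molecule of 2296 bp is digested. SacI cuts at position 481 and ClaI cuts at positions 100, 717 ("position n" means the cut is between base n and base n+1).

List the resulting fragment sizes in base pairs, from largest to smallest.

1579, 381, 236, 100 bp

Combined cut positions (sorted): 100, 481, 717.
Linear molecule, 3 cuts → 4 fragments:
  100 − 0 = 100 bp
  481 − 100 = 381 bp
  717 − 481 = 236 bp
  2296 − 717 = 1579 bp
Sorted largest to smallest: 1579, 381, 236, 100 bp.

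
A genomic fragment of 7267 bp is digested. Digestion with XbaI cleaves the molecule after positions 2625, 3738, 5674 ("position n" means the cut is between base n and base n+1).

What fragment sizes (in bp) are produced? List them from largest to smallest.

2625, 1936, 1593, 1113 bp

Linear molecule, 3 cuts → 4 fragments:
  2625 − 0 = 2625 bp
  3738 − 2625 = 1113 bp
  5674 − 3738 = 1936 bp
  7267 − 5674 = 1593 bp
Sorted largest to smallest: 2625, 1936, 1593, 1113 bp.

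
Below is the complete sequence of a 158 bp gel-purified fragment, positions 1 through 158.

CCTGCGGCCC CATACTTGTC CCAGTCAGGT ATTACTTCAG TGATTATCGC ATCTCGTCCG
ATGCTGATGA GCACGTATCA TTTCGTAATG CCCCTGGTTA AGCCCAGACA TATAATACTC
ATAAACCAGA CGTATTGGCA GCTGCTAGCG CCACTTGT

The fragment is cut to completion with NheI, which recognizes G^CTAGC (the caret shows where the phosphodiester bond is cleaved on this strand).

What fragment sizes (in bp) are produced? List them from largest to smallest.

The NheI site (GCTAGC) starts at position 144.
NheI cuts after the first base of each site, so after position 144.
Linear molecule, 1 cut → 2 fragments:
  1–144 → 144 bp
  145–158 → 14 bp
Sorted largest to smallest: 144, 14 bp.

144, 14 bp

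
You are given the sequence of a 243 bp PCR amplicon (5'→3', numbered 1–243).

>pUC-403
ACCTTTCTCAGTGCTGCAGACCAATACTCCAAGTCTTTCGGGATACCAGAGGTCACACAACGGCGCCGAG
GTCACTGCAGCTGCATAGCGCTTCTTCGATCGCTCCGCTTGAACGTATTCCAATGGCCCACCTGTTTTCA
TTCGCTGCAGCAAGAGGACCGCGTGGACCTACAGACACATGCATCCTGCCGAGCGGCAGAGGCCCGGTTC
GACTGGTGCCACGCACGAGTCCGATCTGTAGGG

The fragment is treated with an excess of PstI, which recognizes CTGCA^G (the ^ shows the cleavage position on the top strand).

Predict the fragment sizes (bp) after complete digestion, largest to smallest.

94, 70, 61, 18 bp

PstI sites (CTGCAG) start at positions 14, 75, 145.
PstI cuts after base 5 of each site (before the last base), so after positions 18, 79, 149.
Linear molecule, 3 cuts → 4 fragments:
  1–18 → 18 bp
  19–79 → 61 bp
  80–149 → 70 bp
  150–243 → 94 bp
Sorted largest to smallest: 94, 70, 61, 18 bp.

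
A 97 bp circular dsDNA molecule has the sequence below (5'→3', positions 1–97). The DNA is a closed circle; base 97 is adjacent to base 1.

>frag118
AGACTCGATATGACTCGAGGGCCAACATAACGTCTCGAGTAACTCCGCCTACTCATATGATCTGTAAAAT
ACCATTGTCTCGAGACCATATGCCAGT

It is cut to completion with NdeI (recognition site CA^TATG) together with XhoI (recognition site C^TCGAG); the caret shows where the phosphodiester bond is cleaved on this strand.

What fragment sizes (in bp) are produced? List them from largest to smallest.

NdeI sites (CATATG) start at positions 54, 87.
NdeI cuts after base 2 of each site, so after positions 55, 88.
XhoI sites (CTCGAG) start at positions 14, 34, 79.
XhoI cuts after the first base of each site, so after positions 14, 34, 79.
Combined cut positions: 14, 34, 55, 79, 88.
Circular molecule, 5 cuts → 5 fragments:
  15–34 → 20 bp
  35–55 → 21 bp
  56–79 → 24 bp
  80–88 → 9 bp
  89–97 then 1–14 → 9 + 14 = 23 bp
Sorted largest to smallest: 24, 23, 21, 20, 9 bp.

24, 23, 21, 20, 9 bp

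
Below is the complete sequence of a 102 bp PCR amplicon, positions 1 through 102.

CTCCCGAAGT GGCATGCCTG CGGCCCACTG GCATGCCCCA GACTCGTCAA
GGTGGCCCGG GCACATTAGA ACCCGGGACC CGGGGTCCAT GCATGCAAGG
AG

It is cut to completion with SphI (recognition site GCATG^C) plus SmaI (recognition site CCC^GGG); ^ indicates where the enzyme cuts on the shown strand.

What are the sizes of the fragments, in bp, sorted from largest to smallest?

23, 19, 16, 16, 14, 7, 7 bp

SphI sites (GCATGC) start at positions 12, 31, 91.
SphI cuts after base 5 of each site (before the last base), so after positions 16, 35, 95.
SmaI sites (CCCGGG) start at positions 56, 72, 79.
SmaI cuts after base 3 of each site, so after positions 58, 74, 81.
Combined cut positions: 16, 35, 58, 74, 81, 95.
Linear molecule, 6 cuts → 7 fragments:
  1–16 → 16 bp
  17–35 → 19 bp
  36–58 → 23 bp
  59–74 → 16 bp
  75–81 → 7 bp
  82–95 → 14 bp
  96–102 → 7 bp
Sorted largest to smallest: 23, 19, 16, 16, 14, 7, 7 bp.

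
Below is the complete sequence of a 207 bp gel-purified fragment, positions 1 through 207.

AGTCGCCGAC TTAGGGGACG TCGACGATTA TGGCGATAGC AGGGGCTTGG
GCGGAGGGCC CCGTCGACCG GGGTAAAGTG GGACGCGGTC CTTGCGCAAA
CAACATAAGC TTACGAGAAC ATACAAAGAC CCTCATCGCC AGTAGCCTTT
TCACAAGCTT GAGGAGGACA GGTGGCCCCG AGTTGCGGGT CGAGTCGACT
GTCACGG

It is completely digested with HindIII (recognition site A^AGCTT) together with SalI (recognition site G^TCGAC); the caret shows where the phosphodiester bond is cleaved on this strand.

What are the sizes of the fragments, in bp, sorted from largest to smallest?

48, 44, 43, 39, 20, 13 bp

HindIII sites (AAGCTT) start at positions 107, 155.
HindIII cuts after the first base of each site, so after positions 107, 155.
SalI sites (GTCGAC) start at positions 20, 63, 194.
SalI cuts after the first base of each site, so after positions 20, 63, 194.
Combined cut positions: 20, 63, 107, 155, 194.
Linear molecule, 5 cuts → 6 fragments:
  1–20 → 20 bp
  21–63 → 43 bp
  64–107 → 44 bp
  108–155 → 48 bp
  156–194 → 39 bp
  195–207 → 13 bp
Sorted largest to smallest: 48, 44, 43, 39, 20, 13 bp.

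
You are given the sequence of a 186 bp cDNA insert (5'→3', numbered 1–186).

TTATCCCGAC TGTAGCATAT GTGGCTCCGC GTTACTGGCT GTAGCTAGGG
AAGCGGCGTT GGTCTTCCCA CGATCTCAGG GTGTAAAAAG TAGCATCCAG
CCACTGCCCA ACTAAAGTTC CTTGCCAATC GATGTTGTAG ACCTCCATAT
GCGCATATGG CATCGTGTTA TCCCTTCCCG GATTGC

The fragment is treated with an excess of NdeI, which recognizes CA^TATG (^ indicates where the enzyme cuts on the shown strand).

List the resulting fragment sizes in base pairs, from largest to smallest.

NdeI sites (CATATG) start at positions 16, 146, 154.
NdeI cuts after base 2 of each site, so after positions 17, 147, 155.
Linear molecule, 3 cuts → 4 fragments:
  1–17 → 17 bp
  18–147 → 130 bp
  148–155 → 8 bp
  156–186 → 31 bp
Sorted largest to smallest: 130, 31, 17, 8 bp.

130, 31, 17, 8 bp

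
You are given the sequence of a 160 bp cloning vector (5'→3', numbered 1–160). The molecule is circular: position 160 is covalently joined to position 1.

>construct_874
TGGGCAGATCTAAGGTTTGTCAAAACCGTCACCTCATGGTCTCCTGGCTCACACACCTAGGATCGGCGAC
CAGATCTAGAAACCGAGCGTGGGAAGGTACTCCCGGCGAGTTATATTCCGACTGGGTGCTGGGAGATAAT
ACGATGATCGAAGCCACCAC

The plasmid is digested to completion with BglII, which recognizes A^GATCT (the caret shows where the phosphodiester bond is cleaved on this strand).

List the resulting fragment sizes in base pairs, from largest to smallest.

BglII sites (AGATCT) start at positions 6, 72.
BglII cuts after the first base of each site, so after positions 6, 72.
Circular molecule, 2 cuts → 2 fragments:
  7–72 → 66 bp
  73–160 then 1–6 → 88 + 6 = 94 bp
Sorted largest to smallest: 94, 66 bp.

94, 66 bp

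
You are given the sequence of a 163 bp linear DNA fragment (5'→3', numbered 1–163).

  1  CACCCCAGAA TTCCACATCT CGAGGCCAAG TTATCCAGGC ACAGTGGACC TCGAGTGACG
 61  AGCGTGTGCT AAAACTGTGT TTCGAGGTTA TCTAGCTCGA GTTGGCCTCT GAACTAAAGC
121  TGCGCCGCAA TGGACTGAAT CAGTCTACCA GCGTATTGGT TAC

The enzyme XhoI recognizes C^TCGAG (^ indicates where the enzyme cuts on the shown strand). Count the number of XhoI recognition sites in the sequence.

3

CTCGAG occurs starting at positions 19, 50, 96.
XhoI cuts at 3 sites.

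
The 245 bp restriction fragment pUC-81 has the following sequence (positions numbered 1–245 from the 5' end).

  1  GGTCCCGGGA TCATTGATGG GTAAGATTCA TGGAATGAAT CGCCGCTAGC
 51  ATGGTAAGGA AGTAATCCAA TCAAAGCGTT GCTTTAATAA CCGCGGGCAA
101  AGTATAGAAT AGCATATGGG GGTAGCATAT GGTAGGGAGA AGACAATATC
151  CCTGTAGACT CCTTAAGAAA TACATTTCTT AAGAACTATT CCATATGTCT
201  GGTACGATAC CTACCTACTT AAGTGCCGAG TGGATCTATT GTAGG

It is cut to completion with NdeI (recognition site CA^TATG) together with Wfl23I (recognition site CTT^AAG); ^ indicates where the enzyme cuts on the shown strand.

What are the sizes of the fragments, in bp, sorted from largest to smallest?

NdeI sites (CATATG) start at positions 113, 126, 192.
NdeI cuts after base 2 of each site, so after positions 114, 127, 193.
Wfl23I sites (CTTAAG) start at positions 162, 178, 218.
Wfl23I cuts after base 3 of each site, so after positions 164, 180, 220.
Combined cut positions: 114, 127, 164, 180, 193, 220.
Linear molecule, 6 cuts → 7 fragments:
  1–114 → 114 bp
  115–127 → 13 bp
  128–164 → 37 bp
  165–180 → 16 bp
  181–193 → 13 bp
  194–220 → 27 bp
  221–245 → 25 bp
Sorted largest to smallest: 114, 37, 27, 25, 16, 13, 13 bp.

114, 37, 27, 25, 16, 13, 13 bp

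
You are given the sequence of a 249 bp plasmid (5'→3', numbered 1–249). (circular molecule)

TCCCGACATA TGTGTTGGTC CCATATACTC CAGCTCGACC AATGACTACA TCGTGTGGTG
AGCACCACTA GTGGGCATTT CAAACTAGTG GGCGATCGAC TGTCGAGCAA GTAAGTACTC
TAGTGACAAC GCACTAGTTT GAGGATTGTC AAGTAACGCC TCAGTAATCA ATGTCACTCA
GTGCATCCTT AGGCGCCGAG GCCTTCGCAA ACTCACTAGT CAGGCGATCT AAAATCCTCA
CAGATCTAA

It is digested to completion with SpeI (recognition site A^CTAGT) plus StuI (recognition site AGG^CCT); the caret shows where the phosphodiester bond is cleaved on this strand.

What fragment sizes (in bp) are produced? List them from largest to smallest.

101, 68, 49, 17, 14 bp

SpeI sites (ACTAGT) start at positions 67, 84, 133, 215.
SpeI cuts after the first base of each site, so after positions 67, 84, 133, 215.
The StuI site (AGGCCT) starts at position 199.
StuI cuts after base 3 of each site, so after position 201.
Combined cut positions: 67, 84, 133, 201, 215.
Circular molecule, 5 cuts → 5 fragments:
  68–84 → 17 bp
  85–133 → 49 bp
  134–201 → 68 bp
  202–215 → 14 bp
  216–249 then 1–67 → 34 + 67 = 101 bp
Sorted largest to smallest: 101, 68, 49, 17, 14 bp.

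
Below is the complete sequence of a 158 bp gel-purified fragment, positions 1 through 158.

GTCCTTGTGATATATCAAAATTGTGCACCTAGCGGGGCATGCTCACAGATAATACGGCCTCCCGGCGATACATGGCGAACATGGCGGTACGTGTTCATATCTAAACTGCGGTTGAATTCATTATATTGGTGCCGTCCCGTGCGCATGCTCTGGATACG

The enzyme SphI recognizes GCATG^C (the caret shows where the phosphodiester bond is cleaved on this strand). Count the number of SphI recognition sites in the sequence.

2

GCATGC occurs starting at positions 37, 143.
SphI cuts at 2 sites.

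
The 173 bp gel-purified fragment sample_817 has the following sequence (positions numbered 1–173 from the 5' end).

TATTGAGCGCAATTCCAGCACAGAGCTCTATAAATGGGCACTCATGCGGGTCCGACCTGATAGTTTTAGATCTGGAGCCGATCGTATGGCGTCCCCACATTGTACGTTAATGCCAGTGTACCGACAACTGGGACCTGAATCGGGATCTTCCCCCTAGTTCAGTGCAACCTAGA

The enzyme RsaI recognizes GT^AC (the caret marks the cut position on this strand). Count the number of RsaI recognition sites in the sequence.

GTAC occurs starting at positions 102, 118.
RsaI cuts at 2 sites.

2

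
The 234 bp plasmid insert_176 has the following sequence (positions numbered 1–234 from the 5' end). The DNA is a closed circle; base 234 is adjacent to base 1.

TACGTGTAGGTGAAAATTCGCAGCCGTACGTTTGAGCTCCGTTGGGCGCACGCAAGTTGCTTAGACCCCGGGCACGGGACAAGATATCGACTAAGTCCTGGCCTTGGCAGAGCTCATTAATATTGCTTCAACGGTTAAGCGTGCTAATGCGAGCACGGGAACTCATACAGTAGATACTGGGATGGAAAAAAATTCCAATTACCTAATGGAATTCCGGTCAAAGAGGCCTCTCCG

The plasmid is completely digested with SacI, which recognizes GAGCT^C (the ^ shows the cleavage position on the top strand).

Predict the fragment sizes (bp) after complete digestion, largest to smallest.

SacI sites (GAGCTC) start at positions 34, 110.
SacI cuts after base 5 of each site (before the last base), so after positions 38, 114.
Circular molecule, 2 cuts → 2 fragments:
  39–114 → 76 bp
  115–234 then 1–38 → 120 + 38 = 158 bp
Sorted largest to smallest: 158, 76 bp.

158, 76 bp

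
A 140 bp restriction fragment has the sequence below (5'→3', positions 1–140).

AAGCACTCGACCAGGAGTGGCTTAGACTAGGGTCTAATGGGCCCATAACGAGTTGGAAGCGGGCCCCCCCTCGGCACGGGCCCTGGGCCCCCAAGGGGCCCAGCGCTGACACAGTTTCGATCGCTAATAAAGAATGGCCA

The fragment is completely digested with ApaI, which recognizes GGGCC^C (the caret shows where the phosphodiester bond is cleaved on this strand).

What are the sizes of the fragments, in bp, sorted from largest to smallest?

ApaI sites (GGGCCC) start at positions 39, 61, 78, 85, 96.
ApaI cuts after base 5 of each site (before the last base), so after positions 43, 65, 82, 89, 100.
Linear molecule, 5 cuts → 6 fragments:
  1–43 → 43 bp
  44–65 → 22 bp
  66–82 → 17 bp
  83–89 → 7 bp
  90–100 → 11 bp
  101–140 → 40 bp
Sorted largest to smallest: 43, 40, 22, 17, 11, 7 bp.

43, 40, 22, 17, 11, 7 bp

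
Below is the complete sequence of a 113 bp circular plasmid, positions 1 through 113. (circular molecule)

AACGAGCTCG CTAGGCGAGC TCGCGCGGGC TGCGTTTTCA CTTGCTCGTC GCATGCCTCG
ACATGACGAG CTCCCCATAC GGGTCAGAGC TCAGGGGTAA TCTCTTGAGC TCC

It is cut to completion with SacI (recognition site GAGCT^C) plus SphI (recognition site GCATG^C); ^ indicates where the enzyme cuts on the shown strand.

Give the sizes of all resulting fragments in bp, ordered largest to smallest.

SacI sites (GAGCTC) start at positions 4, 17, 68, 87, 107.
SacI cuts after base 5 of each site (before the last base), so after positions 8, 21, 72, 91, 111.
The SphI site (GCATGC) starts at position 51.
SphI cuts after base 5 of each site (before the last base), so after position 55.
Combined cut positions: 8, 21, 55, 72, 91, 111.
Circular molecule, 6 cuts → 6 fragments:
  9–21 → 13 bp
  22–55 → 34 bp
  56–72 → 17 bp
  73–91 → 19 bp
  92–111 → 20 bp
  112–113 then 1–8 → 2 + 8 = 10 bp
Sorted largest to smallest: 34, 20, 19, 17, 13, 10 bp.

34, 20, 19, 17, 13, 10 bp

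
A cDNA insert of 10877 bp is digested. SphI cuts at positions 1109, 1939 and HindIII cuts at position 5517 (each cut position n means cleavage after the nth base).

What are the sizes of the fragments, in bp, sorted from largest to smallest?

Combined cut positions (sorted): 1109, 1939, 5517.
Linear molecule, 3 cuts → 4 fragments:
  1109 − 0 = 1109 bp
  1939 − 1109 = 830 bp
  5517 − 1939 = 3578 bp
  10877 − 5517 = 5360 bp
Sorted largest to smallest: 5360, 3578, 1109, 830 bp.

5360, 3578, 1109, 830 bp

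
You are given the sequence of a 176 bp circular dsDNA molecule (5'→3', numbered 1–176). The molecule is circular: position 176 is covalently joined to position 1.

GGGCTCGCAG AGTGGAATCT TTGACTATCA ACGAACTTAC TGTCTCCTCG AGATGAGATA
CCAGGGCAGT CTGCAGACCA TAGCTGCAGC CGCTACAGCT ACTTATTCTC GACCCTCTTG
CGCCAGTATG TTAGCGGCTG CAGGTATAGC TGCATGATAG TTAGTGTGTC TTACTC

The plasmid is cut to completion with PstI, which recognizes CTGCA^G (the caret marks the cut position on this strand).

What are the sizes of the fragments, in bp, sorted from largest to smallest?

109, 54, 13 bp

PstI sites (CTGCAG) start at positions 71, 84, 138.
PstI cuts after base 5 of each site (before the last base), so after positions 75, 88, 142.
Circular molecule, 3 cuts → 3 fragments:
  76–88 → 13 bp
  89–142 → 54 bp
  143–176 then 1–75 → 34 + 75 = 109 bp
Sorted largest to smallest: 109, 54, 13 bp.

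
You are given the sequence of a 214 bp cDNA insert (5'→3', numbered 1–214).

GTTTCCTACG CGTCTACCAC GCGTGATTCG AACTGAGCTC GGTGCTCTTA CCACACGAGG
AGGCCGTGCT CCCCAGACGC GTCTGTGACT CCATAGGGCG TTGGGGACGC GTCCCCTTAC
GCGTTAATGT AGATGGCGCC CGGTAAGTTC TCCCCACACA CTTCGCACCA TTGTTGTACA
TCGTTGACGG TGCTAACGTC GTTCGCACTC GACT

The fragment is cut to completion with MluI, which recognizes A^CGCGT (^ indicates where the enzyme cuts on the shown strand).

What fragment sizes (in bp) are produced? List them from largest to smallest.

MluI sites (ACGCGT) start at positions 8, 19, 77, 107, 119.
MluI cuts after the first base of each site, so after positions 8, 19, 77, 107, 119.
Linear molecule, 5 cuts → 6 fragments:
  1–8 → 8 bp
  9–19 → 11 bp
  20–77 → 58 bp
  78–107 → 30 bp
  108–119 → 12 bp
  120–214 → 95 bp
Sorted largest to smallest: 95, 58, 30, 12, 11, 8 bp.

95, 58, 30, 12, 11, 8 bp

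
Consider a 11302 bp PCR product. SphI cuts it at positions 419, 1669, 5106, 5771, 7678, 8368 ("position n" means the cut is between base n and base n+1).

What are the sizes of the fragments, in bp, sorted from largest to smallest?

Linear molecule, 6 cuts → 7 fragments:
  419 − 0 = 419 bp
  1669 − 419 = 1250 bp
  5106 − 1669 = 3437 bp
  5771 − 5106 = 665 bp
  7678 − 5771 = 1907 bp
  8368 − 7678 = 690 bp
  11302 − 8368 = 2934 bp
Sorted largest to smallest: 3437, 2934, 1907, 1250, 690, 665, 419 bp.

3437, 2934, 1907, 1250, 690, 665, 419 bp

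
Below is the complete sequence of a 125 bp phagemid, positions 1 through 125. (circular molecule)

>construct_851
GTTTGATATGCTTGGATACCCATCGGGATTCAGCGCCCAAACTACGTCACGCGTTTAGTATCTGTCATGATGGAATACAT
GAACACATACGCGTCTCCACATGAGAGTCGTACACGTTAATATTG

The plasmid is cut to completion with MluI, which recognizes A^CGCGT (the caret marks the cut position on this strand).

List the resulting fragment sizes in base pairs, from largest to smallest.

85, 40 bp

MluI sites (ACGCGT) start at positions 49, 89.
MluI cuts after the first base of each site, so after positions 49, 89.
Circular molecule, 2 cuts → 2 fragments:
  50–89 → 40 bp
  90–125 then 1–49 → 36 + 49 = 85 bp
Sorted largest to smallest: 85, 40 bp.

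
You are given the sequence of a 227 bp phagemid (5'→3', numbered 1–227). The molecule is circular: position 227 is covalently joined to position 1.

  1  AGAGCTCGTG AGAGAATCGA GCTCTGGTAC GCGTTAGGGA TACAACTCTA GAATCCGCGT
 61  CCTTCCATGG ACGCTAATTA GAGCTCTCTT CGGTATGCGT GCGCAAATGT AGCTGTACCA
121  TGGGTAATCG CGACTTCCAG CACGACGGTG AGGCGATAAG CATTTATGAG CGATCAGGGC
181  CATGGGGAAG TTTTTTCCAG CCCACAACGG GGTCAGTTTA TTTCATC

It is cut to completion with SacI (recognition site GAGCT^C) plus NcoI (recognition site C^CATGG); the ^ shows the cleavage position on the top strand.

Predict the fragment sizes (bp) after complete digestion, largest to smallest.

62, 53, 42, 33, 20, 17 bp

SacI sites (GAGCTC) start at positions 2, 19, 81.
SacI cuts after base 5 of each site (before the last base), so after positions 6, 23, 85.
NcoI sites (CCATGG) start at positions 65, 118, 180.
NcoI cuts after the first base of each site, so after positions 65, 118, 180.
Combined cut positions: 6, 23, 65, 85, 118, 180.
Circular molecule, 6 cuts → 6 fragments:
  7–23 → 17 bp
  24–65 → 42 bp
  66–85 → 20 bp
  86–118 → 33 bp
  119–180 → 62 bp
  181–227 then 1–6 → 47 + 6 = 53 bp
Sorted largest to smallest: 62, 53, 42, 33, 20, 17 bp.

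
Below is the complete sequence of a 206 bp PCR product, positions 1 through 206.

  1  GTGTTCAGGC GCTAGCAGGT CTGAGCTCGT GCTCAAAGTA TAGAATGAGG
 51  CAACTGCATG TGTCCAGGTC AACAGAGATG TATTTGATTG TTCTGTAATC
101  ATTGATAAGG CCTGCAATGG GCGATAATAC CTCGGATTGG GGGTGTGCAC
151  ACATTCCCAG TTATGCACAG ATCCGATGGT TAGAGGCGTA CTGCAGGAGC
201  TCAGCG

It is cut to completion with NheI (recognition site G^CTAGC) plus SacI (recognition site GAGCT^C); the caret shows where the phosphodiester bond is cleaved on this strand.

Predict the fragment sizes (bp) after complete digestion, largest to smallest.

The NheI site (GCTAGC) starts at position 11.
NheI cuts after the first base of each site, so after position 11.
SacI sites (GAGCTC) start at positions 23, 197.
SacI cuts after base 5 of each site (before the last base), so after positions 27, 201.
Combined cut positions: 11, 27, 201.
Linear molecule, 3 cuts → 4 fragments:
  1–11 → 11 bp
  12–27 → 16 bp
  28–201 → 174 bp
  202–206 → 5 bp
Sorted largest to smallest: 174, 16, 11, 5 bp.

174, 16, 11, 5 bp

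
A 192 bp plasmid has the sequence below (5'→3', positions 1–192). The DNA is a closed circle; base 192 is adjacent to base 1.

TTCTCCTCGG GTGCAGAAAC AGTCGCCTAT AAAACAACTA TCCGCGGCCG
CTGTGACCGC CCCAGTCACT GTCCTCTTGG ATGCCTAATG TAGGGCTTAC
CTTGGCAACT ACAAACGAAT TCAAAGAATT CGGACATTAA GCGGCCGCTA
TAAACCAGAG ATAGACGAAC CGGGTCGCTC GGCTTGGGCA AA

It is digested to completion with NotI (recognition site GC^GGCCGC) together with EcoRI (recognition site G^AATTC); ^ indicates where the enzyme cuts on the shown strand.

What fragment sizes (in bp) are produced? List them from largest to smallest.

95, 72, 16, 9 bp

NotI sites (GCGGCCGC) start at positions 44, 141.
NotI cuts after base 2 of each site, so after positions 45, 142.
EcoRI sites (GAATTC) start at positions 117, 126.
EcoRI cuts after the first base of each site, so after positions 117, 126.
Combined cut positions: 45, 117, 126, 142.
Circular molecule, 4 cuts → 4 fragments:
  46–117 → 72 bp
  118–126 → 9 bp
  127–142 → 16 bp
  143–192 then 1–45 → 50 + 45 = 95 bp
Sorted largest to smallest: 95, 72, 16, 9 bp.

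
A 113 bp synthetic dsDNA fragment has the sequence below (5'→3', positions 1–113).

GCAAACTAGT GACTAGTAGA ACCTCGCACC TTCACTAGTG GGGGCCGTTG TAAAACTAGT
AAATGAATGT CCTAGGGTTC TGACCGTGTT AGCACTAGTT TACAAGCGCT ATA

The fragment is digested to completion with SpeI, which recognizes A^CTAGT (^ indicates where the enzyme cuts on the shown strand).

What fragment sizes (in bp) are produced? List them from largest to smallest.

39, 22, 21, 19, 7, 5 bp

SpeI sites (ACTAGT) start at positions 5, 12, 34, 55, 94.
SpeI cuts after the first base of each site, so after positions 5, 12, 34, 55, 94.
Linear molecule, 5 cuts → 6 fragments:
  1–5 → 5 bp
  6–12 → 7 bp
  13–34 → 22 bp
  35–55 → 21 bp
  56–94 → 39 bp
  95–113 → 19 bp
Sorted largest to smallest: 39, 22, 21, 19, 7, 5 bp.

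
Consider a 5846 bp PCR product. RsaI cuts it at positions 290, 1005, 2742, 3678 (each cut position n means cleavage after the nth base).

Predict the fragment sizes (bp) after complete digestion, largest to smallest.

Linear molecule, 4 cuts → 5 fragments:
  290 − 0 = 290 bp
  1005 − 290 = 715 bp
  2742 − 1005 = 1737 bp
  3678 − 2742 = 936 bp
  5846 − 3678 = 2168 bp
Sorted largest to smallest: 2168, 1737, 936, 715, 290 bp.

2168, 1737, 936, 715, 290 bp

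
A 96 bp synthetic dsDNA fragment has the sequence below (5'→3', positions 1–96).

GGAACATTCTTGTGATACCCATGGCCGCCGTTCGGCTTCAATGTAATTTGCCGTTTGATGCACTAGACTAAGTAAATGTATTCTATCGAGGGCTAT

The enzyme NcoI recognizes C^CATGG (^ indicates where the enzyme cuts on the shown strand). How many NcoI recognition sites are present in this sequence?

1

CCATGG occurs starting at position 19.
NcoI cuts at 1 site.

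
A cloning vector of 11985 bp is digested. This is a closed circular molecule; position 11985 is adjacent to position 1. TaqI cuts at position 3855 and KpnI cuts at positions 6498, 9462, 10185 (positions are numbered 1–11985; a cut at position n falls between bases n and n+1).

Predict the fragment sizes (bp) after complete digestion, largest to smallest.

5655, 2964, 2643, 723 bp

Combined cut positions (sorted): 3855, 6498, 9462, 10185.
Circular molecule, 4 cuts → 4 fragments:
  6498 − 3855 = 2643 bp
  9462 − 6498 = 2964 bp
  10185 − 9462 = 723 bp
  wrap: 11985 − 10185 + 3855 = 5655 bp
Sorted largest to smallest: 5655, 2964, 2643, 723 bp.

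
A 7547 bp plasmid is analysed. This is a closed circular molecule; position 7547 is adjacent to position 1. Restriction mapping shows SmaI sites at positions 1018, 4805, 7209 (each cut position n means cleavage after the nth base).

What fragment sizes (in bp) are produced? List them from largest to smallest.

3787, 2404, 1356 bp

Circular molecule, 3 cuts → 3 fragments:
  4805 − 1018 = 3787 bp
  7209 − 4805 = 2404 bp
  wrap: 7547 − 7209 + 1018 = 1356 bp
Sorted largest to smallest: 3787, 2404, 1356 bp.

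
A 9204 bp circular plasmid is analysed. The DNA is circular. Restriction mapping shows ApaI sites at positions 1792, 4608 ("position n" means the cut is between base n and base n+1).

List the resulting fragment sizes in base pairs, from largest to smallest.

6388, 2816 bp

Circular molecule, 2 cuts → 2 fragments:
  4608 − 1792 = 2816 bp
  wrap: 9204 − 4608 + 1792 = 6388 bp
Sorted largest to smallest: 6388, 2816 bp.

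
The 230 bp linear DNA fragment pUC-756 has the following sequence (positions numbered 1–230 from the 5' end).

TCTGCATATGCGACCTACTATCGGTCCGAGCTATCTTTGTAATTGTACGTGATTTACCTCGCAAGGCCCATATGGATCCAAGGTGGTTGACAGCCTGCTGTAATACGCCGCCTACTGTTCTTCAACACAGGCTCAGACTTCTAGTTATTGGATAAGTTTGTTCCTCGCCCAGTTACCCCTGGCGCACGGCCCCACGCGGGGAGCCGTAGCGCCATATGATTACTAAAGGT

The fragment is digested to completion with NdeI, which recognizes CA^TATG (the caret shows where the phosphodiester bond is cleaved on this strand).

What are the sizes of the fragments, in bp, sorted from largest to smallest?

144, 64, 16, 6 bp

NdeI sites (CATATG) start at positions 5, 69, 213.
NdeI cuts after base 2 of each site, so after positions 6, 70, 214.
Linear molecule, 3 cuts → 4 fragments:
  1–6 → 6 bp
  7–70 → 64 bp
  71–214 → 144 bp
  215–230 → 16 bp
Sorted largest to smallest: 144, 64, 16, 6 bp.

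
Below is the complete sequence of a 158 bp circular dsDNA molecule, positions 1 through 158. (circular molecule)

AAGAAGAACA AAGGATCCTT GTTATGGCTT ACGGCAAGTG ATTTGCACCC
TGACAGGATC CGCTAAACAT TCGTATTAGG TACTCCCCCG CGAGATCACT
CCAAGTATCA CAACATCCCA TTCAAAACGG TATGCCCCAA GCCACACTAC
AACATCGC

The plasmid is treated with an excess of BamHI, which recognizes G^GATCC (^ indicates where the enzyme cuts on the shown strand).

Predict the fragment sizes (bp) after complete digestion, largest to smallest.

115, 43 bp

BamHI sites (GGATCC) start at positions 13, 56.
BamHI cuts after the first base of each site, so after positions 13, 56.
Circular molecule, 2 cuts → 2 fragments:
  14–56 → 43 bp
  57–158 then 1–13 → 102 + 13 = 115 bp
Sorted largest to smallest: 115, 43 bp.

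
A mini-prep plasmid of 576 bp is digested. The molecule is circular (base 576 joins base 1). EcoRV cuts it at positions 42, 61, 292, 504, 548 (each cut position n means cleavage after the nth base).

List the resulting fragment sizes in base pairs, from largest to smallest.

231, 212, 70, 44, 19 bp

Circular molecule, 5 cuts → 5 fragments:
  61 − 42 = 19 bp
  292 − 61 = 231 bp
  504 − 292 = 212 bp
  548 − 504 = 44 bp
  wrap: 576 − 548 + 42 = 70 bp
Sorted largest to smallest: 231, 212, 70, 44, 19 bp.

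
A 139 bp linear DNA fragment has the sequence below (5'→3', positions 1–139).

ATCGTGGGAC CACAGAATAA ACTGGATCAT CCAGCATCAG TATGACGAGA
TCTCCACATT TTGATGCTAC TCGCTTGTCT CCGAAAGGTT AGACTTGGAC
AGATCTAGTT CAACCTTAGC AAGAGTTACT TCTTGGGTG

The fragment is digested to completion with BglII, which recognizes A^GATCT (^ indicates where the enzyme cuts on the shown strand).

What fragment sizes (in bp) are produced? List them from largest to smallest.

53, 48, 38 bp

BglII sites (AGATCT) start at positions 48, 101.
BglII cuts after the first base of each site, so after positions 48, 101.
Linear molecule, 2 cuts → 3 fragments:
  1–48 → 48 bp
  49–101 → 53 bp
  102–139 → 38 bp
Sorted largest to smallest: 53, 48, 38 bp.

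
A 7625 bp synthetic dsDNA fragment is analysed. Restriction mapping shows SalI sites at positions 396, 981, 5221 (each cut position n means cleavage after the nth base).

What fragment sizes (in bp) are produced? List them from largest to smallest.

4240, 2404, 585, 396 bp

Linear molecule, 3 cuts → 4 fragments:
  396 − 0 = 396 bp
  981 − 396 = 585 bp
  5221 − 981 = 4240 bp
  7625 − 5221 = 2404 bp
Sorted largest to smallest: 4240, 2404, 585, 396 bp.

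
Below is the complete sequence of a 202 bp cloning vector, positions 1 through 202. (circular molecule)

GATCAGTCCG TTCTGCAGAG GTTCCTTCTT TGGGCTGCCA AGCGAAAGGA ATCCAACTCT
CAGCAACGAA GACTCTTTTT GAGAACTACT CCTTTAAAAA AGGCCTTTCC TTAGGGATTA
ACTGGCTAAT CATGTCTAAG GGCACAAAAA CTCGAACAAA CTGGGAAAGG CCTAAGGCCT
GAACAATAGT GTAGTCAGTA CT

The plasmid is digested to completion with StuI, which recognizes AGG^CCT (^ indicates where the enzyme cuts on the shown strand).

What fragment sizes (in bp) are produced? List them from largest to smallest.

128, 67, 7 bp

StuI sites (AGGCCT) start at positions 101, 168, 175.
StuI cuts after base 3 of each site, so after positions 103, 170, 177.
Circular molecule, 3 cuts → 3 fragments:
  104–170 → 67 bp
  171–177 → 7 bp
  178–202 then 1–103 → 25 + 103 = 128 bp
Sorted largest to smallest: 128, 67, 7 bp.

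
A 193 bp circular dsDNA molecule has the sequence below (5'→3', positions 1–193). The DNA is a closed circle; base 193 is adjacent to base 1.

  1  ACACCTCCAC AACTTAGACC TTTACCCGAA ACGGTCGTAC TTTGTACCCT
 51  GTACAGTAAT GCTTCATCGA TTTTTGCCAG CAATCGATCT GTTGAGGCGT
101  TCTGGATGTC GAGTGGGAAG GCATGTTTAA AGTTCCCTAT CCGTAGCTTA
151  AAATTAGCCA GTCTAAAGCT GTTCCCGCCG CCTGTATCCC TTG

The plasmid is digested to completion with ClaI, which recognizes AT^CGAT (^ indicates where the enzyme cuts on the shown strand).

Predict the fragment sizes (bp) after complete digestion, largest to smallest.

176, 17 bp

ClaI sites (ATCGAT) start at positions 66, 83.
ClaI cuts after base 2 of each site, so after positions 67, 84.
Circular molecule, 2 cuts → 2 fragments:
  68–84 → 17 bp
  85–193 then 1–67 → 109 + 67 = 176 bp
Sorted largest to smallest: 176, 17 bp.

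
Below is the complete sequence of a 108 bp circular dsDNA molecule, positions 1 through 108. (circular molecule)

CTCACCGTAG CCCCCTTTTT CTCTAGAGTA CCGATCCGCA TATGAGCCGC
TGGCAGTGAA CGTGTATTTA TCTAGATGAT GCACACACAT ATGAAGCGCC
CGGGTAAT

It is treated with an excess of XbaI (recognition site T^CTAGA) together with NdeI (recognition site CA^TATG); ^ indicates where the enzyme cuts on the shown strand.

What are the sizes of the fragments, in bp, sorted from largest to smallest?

41, 31, 18, 18 bp

XbaI sites (TCTAGA) start at positions 22, 71.
XbaI cuts after the first base of each site, so after positions 22, 71.
NdeI sites (CATATG) start at positions 39, 88.
NdeI cuts after base 2 of each site, so after positions 40, 89.
Combined cut positions: 22, 40, 71, 89.
Circular molecule, 4 cuts → 4 fragments:
  23–40 → 18 bp
  41–71 → 31 bp
  72–89 → 18 bp
  90–108 then 1–22 → 19 + 22 = 41 bp
Sorted largest to smallest: 41, 31, 18, 18 bp.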